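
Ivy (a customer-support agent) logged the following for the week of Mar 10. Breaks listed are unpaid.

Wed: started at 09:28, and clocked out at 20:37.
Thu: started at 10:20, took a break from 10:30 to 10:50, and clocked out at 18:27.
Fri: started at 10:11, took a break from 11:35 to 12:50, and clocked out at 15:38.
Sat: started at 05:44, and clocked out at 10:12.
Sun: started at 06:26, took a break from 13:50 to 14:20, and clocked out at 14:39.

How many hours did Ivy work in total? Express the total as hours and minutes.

35 h 19 min

Wed: 09:28–20:37 = 11 h 9 min
Thu: 10:20–18:27 = 8 h 7 min; less 20 min break → 7 h 47 min
Fri: 10:11–15:38 = 5 h 27 min; less 75 min break → 4 h 12 min
Sat: 05:44–10:12 = 4 h 28 min
Sun: 06:26–14:39 = 8 h 13 min; less 30 min break → 7 h 43 min
Total: 11 h 9 min + 7 h 47 min + 4 h 12 min + 4 h 28 min + 7 h 43 min = 35 h 19 min.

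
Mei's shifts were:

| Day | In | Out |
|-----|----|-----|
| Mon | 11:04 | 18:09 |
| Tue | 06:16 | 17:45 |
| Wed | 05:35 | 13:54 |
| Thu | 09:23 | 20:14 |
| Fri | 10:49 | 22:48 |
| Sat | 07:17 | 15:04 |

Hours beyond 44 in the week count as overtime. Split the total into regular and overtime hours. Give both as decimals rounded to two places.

Mon: 11:04–18:09 = 7 h 5 min
Tue: 06:16–17:45 = 11 h 29 min
Wed: 05:35–13:54 = 8 h 19 min
Thu: 09:23–20:14 = 10 h 51 min
Fri: 10:49–22:48 = 11 h 59 min
Sat: 07:17–15:04 = 7 h 47 min
Total worked: 57 h 30 min = 57.50 h.
Threshold 44 h → overtime 13 h 30 min, regular 44 h 0 min.

Regular 44.00 hours, overtime 13.50 hours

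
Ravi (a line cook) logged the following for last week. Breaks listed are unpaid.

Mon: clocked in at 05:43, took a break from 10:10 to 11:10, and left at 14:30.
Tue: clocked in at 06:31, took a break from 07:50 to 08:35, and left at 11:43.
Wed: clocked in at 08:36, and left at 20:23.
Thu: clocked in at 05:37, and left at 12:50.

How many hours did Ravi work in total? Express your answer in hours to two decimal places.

31.23 hours

Mon: 05:43–14:30 = 8 h 47 min; less 60 min break → 7 h 47 min
Tue: 06:31–11:43 = 5 h 12 min; less 45 min break → 4 h 27 min
Wed: 08:36–20:23 = 11 h 47 min
Thu: 05:37–12:50 = 7 h 13 min
Total: 7 h 47 min + 4 h 27 min + 11 h 47 min + 7 h 13 min = 31 h 14 min.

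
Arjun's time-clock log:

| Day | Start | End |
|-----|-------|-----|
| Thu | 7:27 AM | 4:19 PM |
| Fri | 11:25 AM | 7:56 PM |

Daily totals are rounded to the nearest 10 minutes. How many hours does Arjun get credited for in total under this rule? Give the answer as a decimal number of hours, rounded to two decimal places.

17.33 hours

Thu: 7:27 AM–4:19 PM = 8 h 52 min → rounds to 8 h 50 min
Fri: 11:25 AM–7:56 PM = 8 h 31 min → rounds to 8 h 30 min
Total credited: 17 h 20 min.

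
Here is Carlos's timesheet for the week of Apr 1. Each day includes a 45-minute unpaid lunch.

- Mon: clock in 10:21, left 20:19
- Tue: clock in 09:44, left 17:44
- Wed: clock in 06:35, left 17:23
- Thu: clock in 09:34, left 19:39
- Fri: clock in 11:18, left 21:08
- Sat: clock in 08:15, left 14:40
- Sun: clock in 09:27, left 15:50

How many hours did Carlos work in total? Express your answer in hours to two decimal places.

Mon: 10:21–20:19 = 9 h 58 min; less 45 min break → 9 h 13 min
Tue: 09:44–17:44 = 8 h 0 min; less 45 min break → 7 h 15 min
Wed: 06:35–17:23 = 10 h 48 min; less 45 min break → 10 h 3 min
Thu: 09:34–19:39 = 10 h 5 min; less 45 min break → 9 h 20 min
Fri: 11:18–21:08 = 9 h 50 min; less 45 min break → 9 h 5 min
Sat: 08:15–14:40 = 6 h 25 min; less 45 min break → 5 h 40 min
Sun: 09:27–15:50 = 6 h 23 min; less 45 min break → 5 h 38 min
Total: 9 h 13 min + 7 h 15 min + 10 h 3 min + 9 h 20 min + 9 h 5 min + 5 h 40 min + 5 h 38 min = 56 h 14 min.

56.23 hours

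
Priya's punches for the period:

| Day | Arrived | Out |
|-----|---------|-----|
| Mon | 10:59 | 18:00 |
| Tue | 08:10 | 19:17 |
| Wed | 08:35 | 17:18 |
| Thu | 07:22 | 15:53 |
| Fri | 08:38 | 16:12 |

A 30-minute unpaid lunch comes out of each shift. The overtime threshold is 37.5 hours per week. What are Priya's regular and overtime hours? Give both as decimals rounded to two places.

Mon: 10:59–18:00 = 7 h 1 min; less 30 min break → 6 h 31 min
Tue: 08:10–19:17 = 11 h 7 min; less 30 min break → 10 h 37 min
Wed: 08:35–17:18 = 8 h 43 min; less 30 min break → 8 h 13 min
Thu: 07:22–15:53 = 8 h 31 min; less 30 min break → 8 h 1 min
Fri: 08:38–16:12 = 7 h 34 min; less 30 min break → 7 h 4 min
Total worked: 40 h 26 min = 40.43 h.
Threshold 37.5 h → overtime 2 h 56 min, regular 37 h 30 min.

Regular 37.50 hours, overtime 2.93 hours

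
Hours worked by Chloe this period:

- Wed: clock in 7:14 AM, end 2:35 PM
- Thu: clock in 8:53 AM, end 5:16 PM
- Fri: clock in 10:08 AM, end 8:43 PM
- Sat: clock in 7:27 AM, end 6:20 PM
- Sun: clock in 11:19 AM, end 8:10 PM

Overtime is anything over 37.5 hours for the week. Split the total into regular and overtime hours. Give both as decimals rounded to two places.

Wed: 7:14 AM–2:35 PM = 7 h 21 min
Thu: 8:53 AM–5:16 PM = 8 h 23 min
Fri: 10:08 AM–8:43 PM = 10 h 35 min
Sat: 7:27 AM–6:20 PM = 10 h 53 min
Sun: 11:19 AM–8:10 PM = 8 h 51 min
Total worked: 46 h 3 min = 46.05 h.
Threshold 37.5 h → overtime 8 h 33 min, regular 37 h 30 min.

Regular 37.50 hours, overtime 8.55 hours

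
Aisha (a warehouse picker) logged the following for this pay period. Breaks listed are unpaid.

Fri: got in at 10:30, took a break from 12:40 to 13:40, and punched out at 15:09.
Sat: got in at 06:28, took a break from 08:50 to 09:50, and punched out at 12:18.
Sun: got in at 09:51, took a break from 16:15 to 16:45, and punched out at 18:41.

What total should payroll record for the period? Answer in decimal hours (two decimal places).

16.82 hours

Fri: 10:30–15:09 = 4 h 39 min; less 60 min break → 3 h 39 min
Sat: 06:28–12:18 = 5 h 50 min; less 60 min break → 4 h 50 min
Sun: 09:51–18:41 = 8 h 50 min; less 30 min break → 8 h 20 min
Total: 3 h 39 min + 4 h 50 min + 8 h 20 min = 16 h 49 min.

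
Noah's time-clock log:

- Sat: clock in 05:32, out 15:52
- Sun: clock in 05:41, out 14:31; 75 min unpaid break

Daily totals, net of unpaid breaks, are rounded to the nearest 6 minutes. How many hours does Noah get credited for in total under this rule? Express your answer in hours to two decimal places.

17.90 hours

Sat: 05:32–15:52 = 10 h 20 min → rounds to 10 h 18 min
Sun: 05:41–14:31 = 8 h 50 min − 75 min = 7 h 35 min → rounds to 7 h 36 min
Total credited: 17 h 54 min.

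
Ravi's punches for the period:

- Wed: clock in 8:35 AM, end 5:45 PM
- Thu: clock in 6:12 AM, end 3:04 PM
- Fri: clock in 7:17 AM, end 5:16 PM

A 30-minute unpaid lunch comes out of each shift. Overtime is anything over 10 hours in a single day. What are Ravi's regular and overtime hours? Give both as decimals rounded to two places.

Regular 26.52 hours, overtime 0.00 hours

Wed: 8:35 AM–5:45 PM = 9 h 10 min; less 30 min break → 8 h 40 min
Thu: 6:12 AM–3:04 PM = 8 h 52 min; less 30 min break → 8 h 22 min
Fri: 7:17 AM–5:16 PM = 9 h 59 min; less 30 min break → 9 h 29 min
Wed reg 8 h 40 min / OT 0 h 0 min; Thu reg 8 h 22 min / OT 0 h 0 min; Fri reg 9 h 29 min / OT 0 h 0 min.
Totals: regular 26 h 31 min, overtime 0 h 0 min.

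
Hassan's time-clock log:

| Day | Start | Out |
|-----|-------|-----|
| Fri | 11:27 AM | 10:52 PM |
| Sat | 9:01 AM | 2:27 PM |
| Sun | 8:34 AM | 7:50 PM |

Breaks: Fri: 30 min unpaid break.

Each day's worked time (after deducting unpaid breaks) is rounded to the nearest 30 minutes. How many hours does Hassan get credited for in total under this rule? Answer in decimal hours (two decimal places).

Fri: 11:27 AM–10:52 PM = 11 h 25 min − 30 min = 10 h 55 min → rounds to 11 h 0 min
Sat: 9:01 AM–2:27 PM = 5 h 26 min → rounds to 5 h 30 min
Sun: 8:34 AM–7:50 PM = 11 h 16 min → rounds to 11 h 30 min
Total credited: 28 h 0 min.

28.00 hours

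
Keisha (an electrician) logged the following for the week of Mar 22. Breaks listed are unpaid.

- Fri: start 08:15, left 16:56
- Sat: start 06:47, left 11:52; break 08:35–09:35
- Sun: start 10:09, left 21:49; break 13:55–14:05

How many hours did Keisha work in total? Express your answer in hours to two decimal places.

Fri: 08:15–16:56 = 8 h 41 min
Sat: 06:47–11:52 = 5 h 5 min; less 60 min break → 4 h 5 min
Sun: 10:09–21:49 = 11 h 40 min; less 10 min break → 11 h 30 min
Total: 8 h 41 min + 4 h 5 min + 11 h 30 min = 24 h 16 min.

24.27 hours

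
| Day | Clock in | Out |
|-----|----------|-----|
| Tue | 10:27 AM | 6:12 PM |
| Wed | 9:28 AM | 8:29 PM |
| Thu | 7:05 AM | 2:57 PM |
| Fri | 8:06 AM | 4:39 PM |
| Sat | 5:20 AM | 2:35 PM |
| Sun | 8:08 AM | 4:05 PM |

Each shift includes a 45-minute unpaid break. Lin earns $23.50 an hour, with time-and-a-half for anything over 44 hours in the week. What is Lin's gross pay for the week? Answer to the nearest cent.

$1170.89

Tue: 10:27 AM–6:12 PM = 7 h 45 min; less 45 min break → 7 h 0 min
Wed: 9:28 AM–8:29 PM = 11 h 1 min; less 45 min break → 10 h 16 min
Thu: 7:05 AM–2:57 PM = 7 h 52 min; less 45 min break → 7 h 7 min
Fri: 8:06 AM–4:39 PM = 8 h 33 min; less 45 min break → 7 h 48 min
Sat: 5:20 AM–2:35 PM = 9 h 15 min; less 45 min break → 8 h 30 min
Sun: 8:08 AM–4:05 PM = 7 h 57 min; less 45 min break → 7 h 12 min
Total worked: 47 h 53 min = 2873 min.
Regular 44 h 0 min = 2640 min at $23.50/h; overtime 3 h 53 min = 233 min at $35.25/h.
Pay = (2640 × $23.50 + 233 × $35.25) ÷ 60 = $1170.89.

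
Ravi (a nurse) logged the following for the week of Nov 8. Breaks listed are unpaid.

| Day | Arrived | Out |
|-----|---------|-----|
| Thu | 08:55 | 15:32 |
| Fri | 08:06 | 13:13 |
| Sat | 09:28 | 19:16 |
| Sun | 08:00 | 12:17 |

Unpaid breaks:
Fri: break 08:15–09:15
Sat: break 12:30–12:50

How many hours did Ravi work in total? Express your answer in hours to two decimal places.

24.48 hours

Thu: 08:55–15:32 = 6 h 37 min
Fri: 08:06–13:13 = 5 h 7 min; less 60 min break → 4 h 7 min
Sat: 09:28–19:16 = 9 h 48 min; less 20 min break → 9 h 28 min
Sun: 08:00–12:17 = 4 h 17 min
Total: 6 h 37 min + 4 h 7 min + 9 h 28 min + 4 h 17 min = 24 h 29 min.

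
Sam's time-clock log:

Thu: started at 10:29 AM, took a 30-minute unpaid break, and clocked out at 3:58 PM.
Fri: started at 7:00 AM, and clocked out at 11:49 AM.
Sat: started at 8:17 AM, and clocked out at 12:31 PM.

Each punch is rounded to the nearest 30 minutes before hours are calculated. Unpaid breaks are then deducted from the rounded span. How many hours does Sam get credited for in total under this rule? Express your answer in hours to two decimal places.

14.00 hours

Thu: in 10:29 AM→10:30 AM, out 3:58 PM→4:00 PM; 5 h 30 min − 30 min = 5 h 0 min
Fri: in 7:00 AM→7:00 AM, out 11:49 AM→12:00 PM; 5 h 0 min
Sat: in 8:17 AM→8:30 AM, out 12:31 PM→12:30 PM; 4 h 0 min
Total credited: 14 h 0 min.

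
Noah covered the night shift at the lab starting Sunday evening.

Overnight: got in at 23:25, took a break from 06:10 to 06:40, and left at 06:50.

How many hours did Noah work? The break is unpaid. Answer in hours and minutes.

Overnight: 23:25 → midnight = 0 h 35 min; midnight → 06:50 = 6 h 50 min; span 7 h 25 min; less 30 min break → 6 h 55 min

6 h 55 min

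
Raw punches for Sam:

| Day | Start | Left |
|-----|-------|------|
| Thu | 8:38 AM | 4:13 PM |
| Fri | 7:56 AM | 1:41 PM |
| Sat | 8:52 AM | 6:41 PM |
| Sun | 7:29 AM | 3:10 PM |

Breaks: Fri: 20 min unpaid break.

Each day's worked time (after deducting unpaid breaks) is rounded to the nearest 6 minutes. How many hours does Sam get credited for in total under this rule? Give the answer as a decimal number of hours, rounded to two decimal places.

Thu: 8:38 AM–4:13 PM = 7 h 35 min → rounds to 7 h 36 min
Fri: 7:56 AM–1:41 PM = 5 h 45 min − 20 min = 5 h 25 min → rounds to 5 h 24 min
Sat: 8:52 AM–6:41 PM = 9 h 49 min → rounds to 9 h 48 min
Sun: 7:29 AM–3:10 PM = 7 h 41 min → rounds to 7 h 42 min
Total credited: 30 h 30 min.

30.50 hours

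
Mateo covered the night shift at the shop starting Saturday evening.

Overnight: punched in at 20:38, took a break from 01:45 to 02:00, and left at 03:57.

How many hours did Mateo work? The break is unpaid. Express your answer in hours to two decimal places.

7.07 hours

Overnight: 20:38 → midnight = 3 h 22 min; midnight → 03:57 = 3 h 57 min; span 7 h 19 min; less 15 min break → 7 h 4 min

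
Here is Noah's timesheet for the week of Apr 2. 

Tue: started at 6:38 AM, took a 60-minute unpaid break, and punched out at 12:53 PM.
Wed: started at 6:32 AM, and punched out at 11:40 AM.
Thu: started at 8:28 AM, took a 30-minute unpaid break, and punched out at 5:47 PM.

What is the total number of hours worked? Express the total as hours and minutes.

19 h 12 min

Tue: 6:38 AM–12:53 PM = 6 h 15 min; less 60 min break → 5 h 15 min
Wed: 6:32 AM–11:40 AM = 5 h 8 min
Thu: 8:28 AM–5:47 PM = 9 h 19 min; less 30 min break → 8 h 49 min
Total: 5 h 15 min + 5 h 8 min + 8 h 49 min = 19 h 12 min.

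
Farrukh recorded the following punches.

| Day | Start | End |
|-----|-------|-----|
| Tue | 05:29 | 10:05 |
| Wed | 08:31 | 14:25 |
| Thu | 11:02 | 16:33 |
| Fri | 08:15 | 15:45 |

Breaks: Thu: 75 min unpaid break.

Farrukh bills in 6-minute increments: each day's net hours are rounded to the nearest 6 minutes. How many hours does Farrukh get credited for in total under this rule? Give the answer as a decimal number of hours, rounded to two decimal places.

22.30 hours

Tue: 05:29–10:05 = 4 h 36 min → rounds to 4 h 36 min
Wed: 08:31–14:25 = 5 h 54 min → rounds to 5 h 54 min
Thu: 11:02–16:33 = 5 h 31 min − 75 min = 4 h 16 min → rounds to 4 h 18 min
Fri: 08:15–15:45 = 7 h 30 min → rounds to 7 h 30 min
Total credited: 22 h 18 min.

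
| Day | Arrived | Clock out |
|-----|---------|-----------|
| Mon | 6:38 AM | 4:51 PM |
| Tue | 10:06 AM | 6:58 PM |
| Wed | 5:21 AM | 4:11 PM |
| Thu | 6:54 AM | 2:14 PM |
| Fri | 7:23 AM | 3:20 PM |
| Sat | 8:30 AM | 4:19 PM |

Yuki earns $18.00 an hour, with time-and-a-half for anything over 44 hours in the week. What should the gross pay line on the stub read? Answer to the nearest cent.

Mon: 6:38 AM–4:51 PM = 10 h 13 min
Tue: 10:06 AM–6:58 PM = 8 h 52 min
Wed: 5:21 AM–4:11 PM = 10 h 50 min
Thu: 6:54 AM–2:14 PM = 7 h 20 min
Fri: 7:23 AM–3:20 PM = 7 h 57 min
Sat: 8:30 AM–4:19 PM = 7 h 49 min
Total worked: 53 h 1 min = 3181 min.
Regular 44 h 0 min = 2640 min at $18.00/h; overtime 9 h 1 min = 541 min at $27.00/h.
Pay = (2640 × $18.00 + 541 × $27.00) ÷ 60 = $1035.45.

$1035.45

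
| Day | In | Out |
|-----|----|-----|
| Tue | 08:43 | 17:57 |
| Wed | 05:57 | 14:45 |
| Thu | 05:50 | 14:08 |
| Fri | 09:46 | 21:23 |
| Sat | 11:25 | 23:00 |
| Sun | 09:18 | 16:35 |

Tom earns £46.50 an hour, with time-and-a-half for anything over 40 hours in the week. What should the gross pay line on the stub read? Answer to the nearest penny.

£3032.96

Tue: 08:43–17:57 = 9 h 14 min
Wed: 05:57–14:45 = 8 h 48 min
Thu: 05:50–14:08 = 8 h 18 min
Fri: 09:46–21:23 = 11 h 37 min
Sat: 11:25–23:00 = 11 h 35 min
Sun: 09:18–16:35 = 7 h 17 min
Total worked: 56 h 49 min = 3409 min.
Regular 40 h 0 min = 2400 min at £46.50/h; overtime 16 h 49 min = 1009 min at £69.75/h.
Pay = (2400 × £46.50 + 1009 × £69.75) ÷ 60 = £3032.96.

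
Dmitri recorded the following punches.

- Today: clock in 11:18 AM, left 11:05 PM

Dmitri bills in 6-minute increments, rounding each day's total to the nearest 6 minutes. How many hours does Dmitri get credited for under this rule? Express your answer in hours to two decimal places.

11.80 hours

Today: 11:18 AM–11:05 PM = 11 h 47 min → rounds to 11 h 48 min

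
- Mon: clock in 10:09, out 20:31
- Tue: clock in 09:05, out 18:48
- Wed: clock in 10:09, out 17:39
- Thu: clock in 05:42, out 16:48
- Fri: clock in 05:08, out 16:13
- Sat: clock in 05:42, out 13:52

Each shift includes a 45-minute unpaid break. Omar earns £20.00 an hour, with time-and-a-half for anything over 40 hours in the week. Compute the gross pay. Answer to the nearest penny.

Mon: 10:09–20:31 = 10 h 22 min; less 45 min break → 9 h 37 min
Tue: 09:05–18:48 = 9 h 43 min; less 45 min break → 8 h 58 min
Wed: 10:09–17:39 = 7 h 30 min; less 45 min break → 6 h 45 min
Thu: 05:42–16:48 = 11 h 6 min; less 45 min break → 10 h 21 min
Fri: 05:08–16:13 = 11 h 5 min; less 45 min break → 10 h 20 min
Sat: 05:42–13:52 = 8 h 10 min; less 45 min break → 7 h 25 min
Total worked: 53 h 26 min = 3206 min.
Regular 40 h 0 min = 2400 min at £20.00/h; overtime 13 h 26 min = 806 min at £30.00/h.
Pay = (2400 × £20.00 + 806 × £30.00) ÷ 60 = £1203.00.

£1203.00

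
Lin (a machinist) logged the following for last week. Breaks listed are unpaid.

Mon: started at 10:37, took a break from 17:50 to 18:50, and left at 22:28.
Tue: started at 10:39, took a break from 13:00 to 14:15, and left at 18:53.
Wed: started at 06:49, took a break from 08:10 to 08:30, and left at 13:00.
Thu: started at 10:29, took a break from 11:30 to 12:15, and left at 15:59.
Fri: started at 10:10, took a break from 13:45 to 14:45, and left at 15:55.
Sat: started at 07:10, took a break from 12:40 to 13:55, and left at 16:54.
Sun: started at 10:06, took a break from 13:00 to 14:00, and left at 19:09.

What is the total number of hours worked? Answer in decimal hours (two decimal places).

49.72 hours

Mon: 10:37–22:28 = 11 h 51 min; less 60 min break → 10 h 51 min
Tue: 10:39–18:53 = 8 h 14 min; less 75 min break → 6 h 59 min
Wed: 06:49–13:00 = 6 h 11 min; less 20 min break → 5 h 51 min
Thu: 10:29–15:59 = 5 h 30 min; less 45 min break → 4 h 45 min
Fri: 10:10–15:55 = 5 h 45 min; less 60 min break → 4 h 45 min
Sat: 07:10–16:54 = 9 h 44 min; less 75 min break → 8 h 29 min
Sun: 10:06–19:09 = 9 h 3 min; less 60 min break → 8 h 3 min
Total: 10 h 51 min + 6 h 59 min + 5 h 51 min + 4 h 45 min + 4 h 45 min + 8 h 29 min + 8 h 3 min = 49 h 43 min.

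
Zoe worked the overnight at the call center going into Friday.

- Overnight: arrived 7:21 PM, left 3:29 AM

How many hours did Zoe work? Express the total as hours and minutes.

Overnight: 7:21 PM → midnight = 4 h 39 min; midnight → 3:29 AM = 3 h 29 min; span 8 h 8 min

8 h 8 min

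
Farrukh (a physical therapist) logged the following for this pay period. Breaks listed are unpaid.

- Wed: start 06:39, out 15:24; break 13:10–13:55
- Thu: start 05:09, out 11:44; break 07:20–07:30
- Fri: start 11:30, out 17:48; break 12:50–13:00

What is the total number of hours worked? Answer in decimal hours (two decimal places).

20.55 hours

Wed: 06:39–15:24 = 8 h 45 min; less 45 min break → 8 h 0 min
Thu: 05:09–11:44 = 6 h 35 min; less 10 min break → 6 h 25 min
Fri: 11:30–17:48 = 6 h 18 min; less 10 min break → 6 h 8 min
Total: 8 h 0 min + 6 h 25 min + 6 h 8 min = 20 h 33 min.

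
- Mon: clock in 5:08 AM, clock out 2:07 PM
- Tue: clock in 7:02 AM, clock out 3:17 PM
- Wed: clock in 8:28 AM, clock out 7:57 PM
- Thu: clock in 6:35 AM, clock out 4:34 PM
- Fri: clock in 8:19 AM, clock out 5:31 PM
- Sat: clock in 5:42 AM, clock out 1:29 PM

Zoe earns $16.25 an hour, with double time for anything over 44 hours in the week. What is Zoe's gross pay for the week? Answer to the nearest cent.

$1094.71

Mon: 5:08 AM–2:07 PM = 8 h 59 min
Tue: 7:02 AM–3:17 PM = 8 h 15 min
Wed: 8:28 AM–7:57 PM = 11 h 29 min
Thu: 6:35 AM–4:34 PM = 9 h 59 min
Fri: 8:19 AM–5:31 PM = 9 h 12 min
Sat: 5:42 AM–1:29 PM = 7 h 47 min
Total worked: 55 h 41 min = 3341 min.
Regular 44 h 0 min = 2640 min at $16.25/h; overtime 11 h 41 min = 701 min at $32.50/h.
Pay = (2640 × $16.25 + 701 × $32.50) ÷ 60 = $1094.71.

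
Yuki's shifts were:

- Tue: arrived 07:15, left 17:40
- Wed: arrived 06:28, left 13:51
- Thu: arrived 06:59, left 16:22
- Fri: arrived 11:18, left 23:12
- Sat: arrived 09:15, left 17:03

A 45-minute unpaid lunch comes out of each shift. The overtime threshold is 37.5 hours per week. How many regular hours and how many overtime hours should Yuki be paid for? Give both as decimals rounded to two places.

Regular 37.50 hours, overtime 5.63 hours

Tue: 07:15–17:40 = 10 h 25 min; less 45 min break → 9 h 40 min
Wed: 06:28–13:51 = 7 h 23 min; less 45 min break → 6 h 38 min
Thu: 06:59–16:22 = 9 h 23 min; less 45 min break → 8 h 38 min
Fri: 11:18–23:12 = 11 h 54 min; less 45 min break → 11 h 9 min
Sat: 09:15–17:03 = 7 h 48 min; less 45 min break → 7 h 3 min
Total worked: 43 h 8 min = 43.13 h.
Threshold 37.5 h → overtime 5 h 38 min, regular 37 h 30 min.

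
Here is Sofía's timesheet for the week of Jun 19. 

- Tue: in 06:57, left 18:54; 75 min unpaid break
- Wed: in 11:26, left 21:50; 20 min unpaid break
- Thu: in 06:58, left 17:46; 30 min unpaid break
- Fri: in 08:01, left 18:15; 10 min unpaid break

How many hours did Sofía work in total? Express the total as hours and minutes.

41 h 8 min

Tue: 06:57–18:54 = 11 h 57 min; less 75 min break → 10 h 42 min
Wed: 11:26–21:50 = 10 h 24 min; less 20 min break → 10 h 4 min
Thu: 06:58–17:46 = 10 h 48 min; less 30 min break → 10 h 18 min
Fri: 08:01–18:15 = 10 h 14 min; less 10 min break → 10 h 4 min
Total: 10 h 42 min + 10 h 4 min + 10 h 18 min + 10 h 4 min = 41 h 8 min.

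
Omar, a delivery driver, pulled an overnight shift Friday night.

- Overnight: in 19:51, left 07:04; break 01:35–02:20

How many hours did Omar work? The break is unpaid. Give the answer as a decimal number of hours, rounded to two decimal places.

Overnight: 19:51 → midnight = 4 h 9 min; midnight → 07:04 = 7 h 4 min; span 11 h 13 min; less 45 min break → 10 h 28 min

10.47 hours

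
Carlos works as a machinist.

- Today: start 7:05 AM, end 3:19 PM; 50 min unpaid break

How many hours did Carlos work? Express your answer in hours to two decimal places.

Today: 7:05 AM–3:19 PM = 8 h 14 min; less 50 min break → 7 h 24 min

7.40 hours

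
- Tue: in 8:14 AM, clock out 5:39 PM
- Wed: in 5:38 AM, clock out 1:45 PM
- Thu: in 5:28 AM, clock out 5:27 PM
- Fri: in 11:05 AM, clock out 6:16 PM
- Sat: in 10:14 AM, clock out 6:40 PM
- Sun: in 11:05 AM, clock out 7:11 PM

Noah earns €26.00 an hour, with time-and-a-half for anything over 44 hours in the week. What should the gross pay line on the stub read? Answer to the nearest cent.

Tue: 8:14 AM–5:39 PM = 9 h 25 min
Wed: 5:38 AM–1:45 PM = 8 h 7 min
Thu: 5:28 AM–5:27 PM = 11 h 59 min
Fri: 11:05 AM–6:16 PM = 7 h 11 min
Sat: 10:14 AM–6:40 PM = 8 h 26 min
Sun: 11:05 AM–7:11 PM = 8 h 6 min
Total worked: 53 h 14 min = 3194 min.
Regular 44 h 0 min = 2640 min at €26.00/h; overtime 9 h 14 min = 554 min at €39.00/h.
Pay = (2640 × €26.00 + 554 × €39.00) ÷ 60 = €1504.10.

€1504.10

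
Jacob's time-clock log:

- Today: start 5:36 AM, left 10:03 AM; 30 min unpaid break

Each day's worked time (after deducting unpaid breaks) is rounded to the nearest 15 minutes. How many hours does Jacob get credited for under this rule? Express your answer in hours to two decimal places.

Today: 5:36 AM–10:03 AM = 4 h 27 min − 30 min = 3 h 57 min → rounds to 4 h 0 min

4.00 hours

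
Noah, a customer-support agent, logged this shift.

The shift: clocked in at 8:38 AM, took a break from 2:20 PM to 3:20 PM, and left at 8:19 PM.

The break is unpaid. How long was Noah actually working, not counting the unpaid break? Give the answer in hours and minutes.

The shift: 8:38 AM–8:19 PM = 11 h 41 min; less 60 min break → 10 h 41 min

10 h 41 min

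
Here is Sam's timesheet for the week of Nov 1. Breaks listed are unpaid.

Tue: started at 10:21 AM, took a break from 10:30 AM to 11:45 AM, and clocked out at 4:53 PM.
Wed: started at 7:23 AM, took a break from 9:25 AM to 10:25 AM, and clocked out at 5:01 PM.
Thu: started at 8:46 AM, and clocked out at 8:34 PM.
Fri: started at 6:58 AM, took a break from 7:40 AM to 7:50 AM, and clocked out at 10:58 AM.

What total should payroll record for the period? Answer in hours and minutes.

29 h 33 min

Tue: 10:21 AM–4:53 PM = 6 h 32 min; less 75 min break → 5 h 17 min
Wed: 7:23 AM–5:01 PM = 9 h 38 min; less 60 min break → 8 h 38 min
Thu: 8:46 AM–8:34 PM = 11 h 48 min
Fri: 6:58 AM–10:58 AM = 4 h 0 min; less 10 min break → 3 h 50 min
Total: 5 h 17 min + 8 h 38 min + 11 h 48 min + 3 h 50 min = 29 h 33 min.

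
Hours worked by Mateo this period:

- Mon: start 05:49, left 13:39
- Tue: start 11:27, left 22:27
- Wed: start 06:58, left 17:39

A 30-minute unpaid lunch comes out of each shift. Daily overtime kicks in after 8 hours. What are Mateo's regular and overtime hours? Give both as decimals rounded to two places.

Regular 23.33 hours, overtime 4.68 hours

Mon: 05:49–13:39 = 7 h 50 min; less 30 min break → 7 h 20 min
Tue: 11:27–22:27 = 11 h 0 min; less 30 min break → 10 h 30 min
Wed: 06:58–17:39 = 10 h 41 min; less 30 min break → 10 h 11 min
Mon reg 7 h 20 min / OT 0 h 0 min; Tue reg 8 h 0 min / OT 2 h 30 min; Wed reg 8 h 0 min / OT 2 h 11 min.
Totals: regular 23 h 20 min, overtime 4 h 41 min.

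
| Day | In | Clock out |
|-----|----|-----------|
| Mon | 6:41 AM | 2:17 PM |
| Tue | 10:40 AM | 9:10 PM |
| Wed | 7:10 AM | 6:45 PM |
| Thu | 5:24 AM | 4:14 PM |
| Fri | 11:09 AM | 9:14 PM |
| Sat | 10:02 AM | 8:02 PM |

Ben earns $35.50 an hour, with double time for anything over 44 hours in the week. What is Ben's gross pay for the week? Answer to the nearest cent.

$2740.60

Mon: 6:41 AM–2:17 PM = 7 h 36 min
Tue: 10:40 AM–9:10 PM = 10 h 30 min
Wed: 7:10 AM–6:45 PM = 11 h 35 min
Thu: 5:24 AM–4:14 PM = 10 h 50 min
Fri: 11:09 AM–9:14 PM = 10 h 5 min
Sat: 10:02 AM–8:02 PM = 10 h 0 min
Total worked: 60 h 36 min = 3636 min.
Regular 44 h 0 min = 2640 min at $35.50/h; overtime 16 h 36 min = 996 min at $71.00/h.
Pay = (2640 × $35.50 + 996 × $71.00) ÷ 60 = $2740.60.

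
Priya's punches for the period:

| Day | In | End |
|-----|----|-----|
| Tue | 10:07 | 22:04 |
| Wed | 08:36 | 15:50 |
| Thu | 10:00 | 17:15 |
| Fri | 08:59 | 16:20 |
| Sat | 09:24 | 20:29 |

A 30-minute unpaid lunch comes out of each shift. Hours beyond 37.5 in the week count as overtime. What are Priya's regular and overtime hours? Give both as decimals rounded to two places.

Tue: 10:07–22:04 = 11 h 57 min; less 30 min break → 11 h 27 min
Wed: 08:36–15:50 = 7 h 14 min; less 30 min break → 6 h 44 min
Thu: 10:00–17:15 = 7 h 15 min; less 30 min break → 6 h 45 min
Fri: 08:59–16:20 = 7 h 21 min; less 30 min break → 6 h 51 min
Sat: 09:24–20:29 = 11 h 5 min; less 30 min break → 10 h 35 min
Total worked: 42 h 22 min = 42.37 h.
Threshold 37.5 h → overtime 4 h 52 min, regular 37 h 30 min.

Regular 37.50 hours, overtime 4.87 hours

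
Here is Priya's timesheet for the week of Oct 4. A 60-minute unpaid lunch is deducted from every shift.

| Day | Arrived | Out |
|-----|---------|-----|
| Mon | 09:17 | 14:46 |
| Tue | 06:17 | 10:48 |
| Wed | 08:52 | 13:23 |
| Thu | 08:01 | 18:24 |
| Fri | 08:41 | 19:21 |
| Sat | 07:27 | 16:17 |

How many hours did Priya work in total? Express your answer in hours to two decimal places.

Mon: 09:17–14:46 = 5 h 29 min; less 60 min break → 4 h 29 min
Tue: 06:17–10:48 = 4 h 31 min; less 60 min break → 3 h 31 min
Wed: 08:52–13:23 = 4 h 31 min; less 60 min break → 3 h 31 min
Thu: 08:01–18:24 = 10 h 23 min; less 60 min break → 9 h 23 min
Fri: 08:41–19:21 = 10 h 40 min; less 60 min break → 9 h 40 min
Sat: 07:27–16:17 = 8 h 50 min; less 60 min break → 7 h 50 min
Total: 4 h 29 min + 3 h 31 min + 3 h 31 min + 9 h 23 min + 9 h 40 min + 7 h 50 min = 38 h 24 min.

38.40 hours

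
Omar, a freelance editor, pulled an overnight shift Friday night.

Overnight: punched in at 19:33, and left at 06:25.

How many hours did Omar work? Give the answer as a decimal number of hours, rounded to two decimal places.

10.87 hours

Overnight: 19:33 → midnight = 4 h 27 min; midnight → 06:25 = 6 h 25 min; span 10 h 52 min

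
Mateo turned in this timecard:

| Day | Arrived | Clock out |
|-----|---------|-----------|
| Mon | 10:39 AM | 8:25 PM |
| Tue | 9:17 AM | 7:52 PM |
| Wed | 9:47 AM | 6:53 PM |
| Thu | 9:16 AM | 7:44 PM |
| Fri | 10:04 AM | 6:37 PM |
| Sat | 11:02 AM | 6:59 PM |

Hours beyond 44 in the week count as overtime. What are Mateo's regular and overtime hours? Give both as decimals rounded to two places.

Mon: 10:39 AM–8:25 PM = 9 h 46 min
Tue: 9:17 AM–7:52 PM = 10 h 35 min
Wed: 9:47 AM–6:53 PM = 9 h 6 min
Thu: 9:16 AM–7:44 PM = 10 h 28 min
Fri: 10:04 AM–6:37 PM = 8 h 33 min
Sat: 11:02 AM–6:59 PM = 7 h 57 min
Total worked: 56 h 25 min = 56.42 h.
Threshold 44 h → overtime 12 h 25 min, regular 44 h 0 min.

Regular 44.00 hours, overtime 12.42 hours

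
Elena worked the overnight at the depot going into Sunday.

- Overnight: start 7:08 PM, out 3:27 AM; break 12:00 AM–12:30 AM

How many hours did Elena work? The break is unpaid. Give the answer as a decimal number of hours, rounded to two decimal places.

Overnight: 7:08 PM → midnight = 4 h 52 min; midnight → 3:27 AM = 3 h 27 min; span 8 h 19 min; less 30 min break → 7 h 49 min

7.82 hours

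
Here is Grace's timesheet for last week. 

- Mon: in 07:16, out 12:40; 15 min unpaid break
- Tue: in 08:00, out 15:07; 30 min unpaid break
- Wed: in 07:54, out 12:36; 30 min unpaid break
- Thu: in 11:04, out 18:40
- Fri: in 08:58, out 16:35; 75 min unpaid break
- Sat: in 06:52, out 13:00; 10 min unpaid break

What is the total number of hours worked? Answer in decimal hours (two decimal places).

35.90 hours

Mon: 07:16–12:40 = 5 h 24 min; less 15 min break → 5 h 9 min
Tue: 08:00–15:07 = 7 h 7 min; less 30 min break → 6 h 37 min
Wed: 07:54–12:36 = 4 h 42 min; less 30 min break → 4 h 12 min
Thu: 11:04–18:40 = 7 h 36 min
Fri: 08:58–16:35 = 7 h 37 min; less 75 min break → 6 h 22 min
Sat: 06:52–13:00 = 6 h 8 min; less 10 min break → 5 h 58 min
Total: 5 h 9 min + 6 h 37 min + 4 h 12 min + 7 h 36 min + 6 h 22 min + 5 h 58 min = 35 h 54 min.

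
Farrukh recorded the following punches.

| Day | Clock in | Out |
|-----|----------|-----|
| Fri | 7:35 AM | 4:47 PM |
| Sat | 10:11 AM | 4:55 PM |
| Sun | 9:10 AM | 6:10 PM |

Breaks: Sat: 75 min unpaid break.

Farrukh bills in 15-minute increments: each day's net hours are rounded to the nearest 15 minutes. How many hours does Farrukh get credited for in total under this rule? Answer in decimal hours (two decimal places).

23.75 hours

Fri: 7:35 AM–4:47 PM = 9 h 12 min → rounds to 9 h 15 min
Sat: 10:11 AM–4:55 PM = 6 h 44 min − 75 min = 5 h 29 min → rounds to 5 h 30 min
Sun: 9:10 AM–6:10 PM = 9 h 0 min → rounds to 9 h 0 min
Total credited: 23 h 45 min.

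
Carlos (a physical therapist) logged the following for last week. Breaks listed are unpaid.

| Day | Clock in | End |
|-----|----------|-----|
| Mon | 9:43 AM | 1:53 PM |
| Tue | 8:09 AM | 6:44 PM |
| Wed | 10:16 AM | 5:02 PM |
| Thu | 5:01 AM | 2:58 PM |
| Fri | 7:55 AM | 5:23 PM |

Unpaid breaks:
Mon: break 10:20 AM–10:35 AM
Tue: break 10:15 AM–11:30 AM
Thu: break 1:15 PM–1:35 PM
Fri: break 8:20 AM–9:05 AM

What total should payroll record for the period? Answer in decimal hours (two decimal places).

Mon: 9:43 AM–1:53 PM = 4 h 10 min; less 15 min break → 3 h 55 min
Tue: 8:09 AM–6:44 PM = 10 h 35 min; less 75 min break → 9 h 20 min
Wed: 10:16 AM–5:02 PM = 6 h 46 min
Thu: 5:01 AM–2:58 PM = 9 h 57 min; less 20 min break → 9 h 37 min
Fri: 7:55 AM–5:23 PM = 9 h 28 min; less 45 min break → 8 h 43 min
Total: 3 h 55 min + 9 h 20 min + 6 h 46 min + 9 h 37 min + 8 h 43 min = 38 h 21 min.

38.35 hours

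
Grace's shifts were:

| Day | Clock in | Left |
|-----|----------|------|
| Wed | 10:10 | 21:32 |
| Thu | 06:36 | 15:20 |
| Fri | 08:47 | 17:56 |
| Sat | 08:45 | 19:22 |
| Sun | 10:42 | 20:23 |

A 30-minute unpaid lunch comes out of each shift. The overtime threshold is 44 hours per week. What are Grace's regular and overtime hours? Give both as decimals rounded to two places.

Regular 44.00 hours, overtime 3.05 hours

Wed: 10:10–21:32 = 11 h 22 min; less 30 min break → 10 h 52 min
Thu: 06:36–15:20 = 8 h 44 min; less 30 min break → 8 h 14 min
Fri: 08:47–17:56 = 9 h 9 min; less 30 min break → 8 h 39 min
Sat: 08:45–19:22 = 10 h 37 min; less 30 min break → 10 h 7 min
Sun: 10:42–20:23 = 9 h 41 min; less 30 min break → 9 h 11 min
Total worked: 47 h 3 min = 47.05 h.
Threshold 44 h → overtime 3 h 3 min, regular 44 h 0 min.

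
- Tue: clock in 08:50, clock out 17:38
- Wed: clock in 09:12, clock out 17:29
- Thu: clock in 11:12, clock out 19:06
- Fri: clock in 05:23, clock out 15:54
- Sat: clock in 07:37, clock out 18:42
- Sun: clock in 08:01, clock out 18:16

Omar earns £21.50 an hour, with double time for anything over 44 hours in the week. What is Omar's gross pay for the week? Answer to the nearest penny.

£1497.83

Tue: 08:50–17:38 = 8 h 48 min
Wed: 09:12–17:29 = 8 h 17 min
Thu: 11:12–19:06 = 7 h 54 min
Fri: 05:23–15:54 = 10 h 31 min
Sat: 07:37–18:42 = 11 h 5 min
Sun: 08:01–18:16 = 10 h 15 min
Total worked: 56 h 50 min = 3410 min.
Regular 44 h 0 min = 2640 min at £21.50/h; overtime 12 h 50 min = 770 min at £43.00/h.
Pay = (2640 × £21.50 + 770 × £43.00) ÷ 60 = £1497.83.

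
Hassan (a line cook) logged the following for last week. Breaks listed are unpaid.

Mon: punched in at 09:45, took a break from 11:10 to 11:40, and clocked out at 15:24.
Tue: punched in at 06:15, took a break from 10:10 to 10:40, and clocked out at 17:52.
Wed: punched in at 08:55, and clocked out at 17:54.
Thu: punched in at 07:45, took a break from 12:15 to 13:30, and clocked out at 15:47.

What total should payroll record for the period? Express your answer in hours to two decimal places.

Mon: 09:45–15:24 = 5 h 39 min; less 30 min break → 5 h 9 min
Tue: 06:15–17:52 = 11 h 37 min; less 30 min break → 11 h 7 min
Wed: 08:55–17:54 = 8 h 59 min
Thu: 07:45–15:47 = 8 h 2 min; less 75 min break → 6 h 47 min
Total: 5 h 9 min + 11 h 7 min + 8 h 59 min + 6 h 47 min = 32 h 2 min.

32.03 hours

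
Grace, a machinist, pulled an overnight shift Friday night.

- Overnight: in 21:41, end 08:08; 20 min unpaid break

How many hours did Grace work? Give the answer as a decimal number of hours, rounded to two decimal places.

Overnight: 21:41 → midnight = 2 h 19 min; midnight → 08:08 = 8 h 8 min; span 10 h 27 min; less 20 min break → 10 h 7 min

10.12 hours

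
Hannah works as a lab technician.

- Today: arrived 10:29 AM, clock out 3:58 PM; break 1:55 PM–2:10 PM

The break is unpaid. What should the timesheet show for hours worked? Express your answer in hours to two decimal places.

5.23 hours

Today: 10:29 AM–3:58 PM = 5 h 29 min; less 15 min break → 5 h 14 min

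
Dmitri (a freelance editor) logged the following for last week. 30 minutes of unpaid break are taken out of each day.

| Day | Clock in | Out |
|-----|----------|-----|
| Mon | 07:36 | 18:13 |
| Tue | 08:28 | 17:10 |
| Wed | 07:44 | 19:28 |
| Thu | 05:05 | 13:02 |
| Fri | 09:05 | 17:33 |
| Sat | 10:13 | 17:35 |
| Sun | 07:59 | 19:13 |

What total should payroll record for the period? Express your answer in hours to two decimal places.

62.57 hours

Mon: 07:36–18:13 = 10 h 37 min; less 30 min break → 10 h 7 min
Tue: 08:28–17:10 = 8 h 42 min; less 30 min break → 8 h 12 min
Wed: 07:44–19:28 = 11 h 44 min; less 30 min break → 11 h 14 min
Thu: 05:05–13:02 = 7 h 57 min; less 30 min break → 7 h 27 min
Fri: 09:05–17:33 = 8 h 28 min; less 30 min break → 7 h 58 min
Sat: 10:13–17:35 = 7 h 22 min; less 30 min break → 6 h 52 min
Sun: 07:59–19:13 = 11 h 14 min; less 30 min break → 10 h 44 min
Total: 10 h 7 min + 8 h 12 min + 11 h 14 min + 7 h 27 min + 7 h 58 min + 6 h 52 min + 10 h 44 min = 62 h 34 min.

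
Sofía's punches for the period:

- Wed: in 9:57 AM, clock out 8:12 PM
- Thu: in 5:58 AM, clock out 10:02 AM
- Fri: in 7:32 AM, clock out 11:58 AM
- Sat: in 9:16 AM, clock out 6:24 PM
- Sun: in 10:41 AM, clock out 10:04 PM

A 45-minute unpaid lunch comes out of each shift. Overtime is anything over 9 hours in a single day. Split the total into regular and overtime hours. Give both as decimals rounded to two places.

Wed: 9:57 AM–8:12 PM = 10 h 15 min; less 45 min break → 9 h 30 min
Thu: 5:58 AM–10:02 AM = 4 h 4 min; less 45 min break → 3 h 19 min
Fri: 7:32 AM–11:58 AM = 4 h 26 min; less 45 min break → 3 h 41 min
Sat: 9:16 AM–6:24 PM = 9 h 8 min; less 45 min break → 8 h 23 min
Sun: 10:41 AM–10:04 PM = 11 h 23 min; less 45 min break → 10 h 38 min
Wed reg 9 h 0 min / OT 0 h 30 min; Thu reg 3 h 19 min / OT 0 h 0 min; Fri reg 3 h 41 min / OT 0 h 0 min; Sat reg 8 h 23 min / OT 0 h 0 min; Sun reg 9 h 0 min / OT 1 h 38 min.
Totals: regular 33 h 23 min, overtime 2 h 8 min.

Regular 33.38 hours, overtime 2.13 hours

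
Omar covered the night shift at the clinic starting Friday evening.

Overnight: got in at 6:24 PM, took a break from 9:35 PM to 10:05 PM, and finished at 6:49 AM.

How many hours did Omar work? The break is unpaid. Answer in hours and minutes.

Overnight: 6:24 PM → midnight = 5 h 36 min; midnight → 6:49 AM = 6 h 49 min; span 12 h 25 min; less 30 min break → 11 h 55 min

11 h 55 min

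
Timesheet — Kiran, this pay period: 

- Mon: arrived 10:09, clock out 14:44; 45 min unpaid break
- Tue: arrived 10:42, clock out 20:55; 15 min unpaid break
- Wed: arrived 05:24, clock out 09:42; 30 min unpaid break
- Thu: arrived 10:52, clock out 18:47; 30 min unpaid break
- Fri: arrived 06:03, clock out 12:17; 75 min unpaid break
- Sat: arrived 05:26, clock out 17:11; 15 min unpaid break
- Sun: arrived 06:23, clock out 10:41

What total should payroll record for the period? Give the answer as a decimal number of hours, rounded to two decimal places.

45.80 hours

Mon: 10:09–14:44 = 4 h 35 min; less 45 min break → 3 h 50 min
Tue: 10:42–20:55 = 10 h 13 min; less 15 min break → 9 h 58 min
Wed: 05:24–09:42 = 4 h 18 min; less 30 min break → 3 h 48 min
Thu: 10:52–18:47 = 7 h 55 min; less 30 min break → 7 h 25 min
Fri: 06:03–12:17 = 6 h 14 min; less 75 min break → 4 h 59 min
Sat: 05:26–17:11 = 11 h 45 min; less 15 min break → 11 h 30 min
Sun: 06:23–10:41 = 4 h 18 min
Total: 3 h 50 min + 9 h 58 min + 3 h 48 min + 7 h 25 min + 4 h 59 min + 11 h 30 min + 4 h 18 min = 45 h 48 min.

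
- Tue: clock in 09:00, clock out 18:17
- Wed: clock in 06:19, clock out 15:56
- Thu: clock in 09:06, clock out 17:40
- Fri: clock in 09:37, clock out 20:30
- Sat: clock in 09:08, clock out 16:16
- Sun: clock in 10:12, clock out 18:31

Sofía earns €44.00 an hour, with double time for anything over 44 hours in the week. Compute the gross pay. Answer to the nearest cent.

€2798.40

Tue: 09:00–18:17 = 9 h 17 min
Wed: 06:19–15:56 = 9 h 37 min
Thu: 09:06–17:40 = 8 h 34 min
Fri: 09:37–20:30 = 10 h 53 min
Sat: 09:08–16:16 = 7 h 8 min
Sun: 10:12–18:31 = 8 h 19 min
Total worked: 53 h 48 min = 3228 min.
Regular 44 h 0 min = 2640 min at €44.00/h; overtime 9 h 48 min = 588 min at €88.00/h.
Pay = (2640 × €44.00 + 588 × €88.00) ÷ 60 = €2798.40.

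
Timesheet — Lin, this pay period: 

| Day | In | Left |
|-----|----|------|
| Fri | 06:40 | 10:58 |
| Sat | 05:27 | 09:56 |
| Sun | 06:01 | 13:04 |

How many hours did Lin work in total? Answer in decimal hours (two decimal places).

15.83 hours

Fri: 06:40–10:58 = 4 h 18 min
Sat: 05:27–09:56 = 4 h 29 min
Sun: 06:01–13:04 = 7 h 3 min
Total: 4 h 18 min + 4 h 29 min + 7 h 3 min = 15 h 50 min.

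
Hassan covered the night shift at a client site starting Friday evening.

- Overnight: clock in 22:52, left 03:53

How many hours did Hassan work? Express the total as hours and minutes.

5 h 1 min

Overnight: 22:52 → midnight = 1 h 8 min; midnight → 03:53 = 3 h 53 min; span 5 h 1 min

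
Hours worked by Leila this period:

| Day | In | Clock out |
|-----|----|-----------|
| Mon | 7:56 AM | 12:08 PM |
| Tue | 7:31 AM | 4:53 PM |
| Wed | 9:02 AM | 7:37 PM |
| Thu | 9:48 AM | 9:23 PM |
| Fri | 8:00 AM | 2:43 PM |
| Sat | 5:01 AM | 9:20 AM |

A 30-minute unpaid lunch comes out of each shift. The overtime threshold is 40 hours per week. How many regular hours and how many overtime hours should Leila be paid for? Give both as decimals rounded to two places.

Regular 40.00 hours, overtime 3.77 hours

Mon: 7:56 AM–12:08 PM = 4 h 12 min; less 30 min break → 3 h 42 min
Tue: 7:31 AM–4:53 PM = 9 h 22 min; less 30 min break → 8 h 52 min
Wed: 9:02 AM–7:37 PM = 10 h 35 min; less 30 min break → 10 h 5 min
Thu: 9:48 AM–9:23 PM = 11 h 35 min; less 30 min break → 11 h 5 min
Fri: 8:00 AM–2:43 PM = 6 h 43 min; less 30 min break → 6 h 13 min
Sat: 5:01 AM–9:20 AM = 4 h 19 min; less 30 min break → 3 h 49 min
Total worked: 43 h 46 min = 43.77 h.
Threshold 40 h → overtime 3 h 46 min, regular 40 h 0 min.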